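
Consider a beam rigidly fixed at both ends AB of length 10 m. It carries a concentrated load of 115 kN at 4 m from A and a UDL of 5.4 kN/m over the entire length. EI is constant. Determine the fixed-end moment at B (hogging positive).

M_B = 155.4 kN·m

Take the two fixed-end moments M_A, M_B as redundants; the released structure is the simple span AB.
Simple-span end rotations at A and B under the given loads:
  at A: point load 115 at a = 4: Pab(L + b)/(6LEI) = 736/EI
  at B: point load 115 at a = 4: Pab(L + a)/(6LEI) = 644/EI
  at A: UDL 5.4: wL³/(24EI) = 225/EI
  at B: UDL 5.4: wL³/(24EI) = 225/EI
  θ_A0 = 961/EI,  θ_B0 = 869/EI
Flexibility coefficients: a unit moment at one end gives L/(3EI) there and L/(6EI) at the far end, so f₁₁ = f₂₂ = 3.333/EI and f₁₂ = f₂₁ = 1.667/EI.
Compatibility — zero rotation at each built-in end:
  3.333 M_A + 1.667 M_B = 961
  1.667 M_A + 3.333 M_B = 869
Solving the pair gives M_A = 210.6 kN·m and M_B = 155.4 kN·m (hogging).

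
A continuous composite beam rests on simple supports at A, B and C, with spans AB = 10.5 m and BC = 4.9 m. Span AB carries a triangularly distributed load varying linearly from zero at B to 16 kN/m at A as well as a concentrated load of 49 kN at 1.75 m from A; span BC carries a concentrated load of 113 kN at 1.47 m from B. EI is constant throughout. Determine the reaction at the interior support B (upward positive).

Take M_B as the redundant. Released structure: two simple spans AB and BC with a hinge at B.
End slopes at the hinge B, treating each span as simply supported:
  span AB: triangular load, peak 16: 7w₀L³/(360EI) = 360.1/EI
  span AB: point load 49 at a = 1.75: Pab(L + a)/(6LEI) = 145.9/EI
  span BC: point load 113 at a = 1.47: Pab(L + b)/(6LEI) = 161.4/EI
  relative rotation θ_0 = (506 + 161.4)/EI = 667.5/EI
A unit hogging moment at B produces rotation L₁/(3EI) + L₂/(3EI) = 5.133/EI.
Compatibility: M_B·(L₁+L₂)/(3EI) = θ_0, giving M_B = 130 kN·m (hogging).
Span AB, ΣM about A with M_B applied at B: R_B^{AB}·10.5 = 379.8 + 130, so R_B^{AB} = 48.55 kN and R_A = 133 − 48.55 = 84.45 kN.
Span BC, ΣM about C: R_B^{BC}·4.9 = 387.6 + 130, so R_B^{BC} = 105.6 kN and R_C = 113 − 105.6 = 7.364 kN.
R_B = 48.55 + 105.6 = 154.2 kN.

R_B = 154.2 kN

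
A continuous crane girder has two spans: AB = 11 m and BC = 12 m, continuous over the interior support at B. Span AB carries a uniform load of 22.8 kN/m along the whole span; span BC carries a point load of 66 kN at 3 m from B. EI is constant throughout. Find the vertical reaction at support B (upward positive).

R_B = 215.4 kN

Insert a hinge at B; M_B is the redundant, and each span becomes simply supported.
Discontinuity in slope at B on the released structure — sum the simple-span end rotations:
  span AB: UDL 22.8: wL³/(24EI) = 1264/EI
  span BC: point load 66 at a = 3: Pab(L + b)/(6LEI) = 519.8/EI
  relative rotation θ_0 = (1264 + 519.8)/EI = 1784/EI
A unit hogging moment at B produces rotation L₁/(3EI) + L₂/(3EI) = 7.667/EI.
Slope continuity at B: θ_0 = M_B·7.667/EI, so M_B = 1784/7.667 = 232.7 kN·m (hogging).
Span AB, ΣM about A with M_B applied at B: R_B^{AB}·11 = 1379 + 232.7, so R_B^{AB} = 146.6 kN and R_A = 250.8 − 146.6 = 104.2 kN.
Span BC, ΣM about C: R_B^{BC}·12 = 594 + 232.7, so R_B^{BC} = 68.89 kN and R_C = 66 − 68.89 = -2.893 kN.
R_B = 146.6 + 68.89 = 215.4 kN.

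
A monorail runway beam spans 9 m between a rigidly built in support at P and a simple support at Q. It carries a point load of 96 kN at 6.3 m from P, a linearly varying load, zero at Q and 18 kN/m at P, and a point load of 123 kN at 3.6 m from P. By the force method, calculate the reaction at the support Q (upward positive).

R_Q = 95.88 kN

Remove the prop at Q; the released (primary) structure is a cantilever built in at P.
Deflection at Q on the released cantilever, summing each load's contribution:
  point load 96 at a = 6.3: Pa²(3L − a)/(6EI) = 13145/EI
  triangular load, peak 18 at the fixed end: w₀L⁴/(30EI) = 3937/EI
  point load 123 at a = 3.6: Pa²(3L − a)/(6EI) = 6217/EI
  δ_0 = 23299/EI
Tip deflection under a unit load at Q: L³/(3EI) = 243/EI.
The prop prevents deflection at Q: R_Q = δ_0/δ_{QQ} = 23299/243 = 95.88 kN.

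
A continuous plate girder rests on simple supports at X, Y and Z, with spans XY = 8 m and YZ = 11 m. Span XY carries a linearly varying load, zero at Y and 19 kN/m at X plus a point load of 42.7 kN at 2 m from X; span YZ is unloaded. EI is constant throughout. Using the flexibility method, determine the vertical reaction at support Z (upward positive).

Insert a hinge at Y; M_Y is the redundant, and each span becomes simply supported.
End slopes at the hinge Y, treating each span as simply supported:
  span XY: triangular load, peak 19: 7w₀L³/(360EI) = 189.2/EI
  span XY: point load 42.7 at a = 2: Pab(L + a)/(6LEI) = 106.8/EI
  relative rotation θ_0 = (295.9 + 0)/EI = 295.9/EI
A unit hogging moment at Y produces rotation L₁/(3EI) + L₂/(3EI) = 6.333/EI.
Slope continuity at Y: θ_0 = M_Y·6.333/EI, so M_Y = 295.9/6.333 = 46.72 kN·m (hogging).
Span YZ, ΣM about Z: R_Y^{YZ}·11 = 0 + 46.72, so R_Y^{YZ} = 4.247 kN and R_Z = 0 − 4.247 = -4.247 kN.

R_Z = -4.247 kN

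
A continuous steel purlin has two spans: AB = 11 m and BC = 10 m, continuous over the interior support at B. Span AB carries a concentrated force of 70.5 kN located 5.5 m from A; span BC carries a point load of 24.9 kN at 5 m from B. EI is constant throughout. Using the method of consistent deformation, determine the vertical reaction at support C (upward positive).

R_C = 2.61 kN

Insert a hinge at B; M_B is the redundant, and each span becomes simply supported.
End slopes at the hinge B, treating each span as simply supported:
  span AB: point load 70.5 at a = 5.5: Pab(L + a)/(6LEI) = 533.2/EI
  span BC: point load 24.9 at a = 5: Pab(L + b)/(6LEI) = 155.6/EI
  relative rotation θ_0 = (533.2 + 155.6)/EI = 688.8/EI
A unit hogging moment at B produces rotation L₁/(3EI) + L₂/(3EI) = 7/EI.
Compatibility: M_B·(L₁+L₂)/(3EI) = θ_0, giving M_B = 98.4 kN·m (hogging).
Span BC, ΣM about C: R_B^{BC}·10 = 124.5 + 98.4, so R_B^{BC} = 22.29 kN and R_C = 24.9 − 22.29 = 2.61 kN.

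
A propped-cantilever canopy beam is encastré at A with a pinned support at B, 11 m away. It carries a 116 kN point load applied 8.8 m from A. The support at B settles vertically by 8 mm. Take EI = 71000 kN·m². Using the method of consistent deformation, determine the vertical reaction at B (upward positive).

Take the reaction at B as the redundant and release it; the primary structure is a cantilever fixed at A.
Primary-structure tip deflection at B by superposition:
  point load 116 at a = 8.8: Pa²(3L − a)/(6EI) = 36232/EI
Tip deflection under a unit load at B: L³/(3EI) = 443.7/EI.
With EI = 71000 kN·m²: δ_0 = 0.5103 m and δ_{BB} = 0.006249 m/kN.
Compatibility — the beam at B must follow the support down by 0.008 m: δ_0 − R_B·δ_{BB} = 0.008, so R_B = (0.5103 − 0.008)/0.006249 = 80.38 kN.

R_B = 80.38 kN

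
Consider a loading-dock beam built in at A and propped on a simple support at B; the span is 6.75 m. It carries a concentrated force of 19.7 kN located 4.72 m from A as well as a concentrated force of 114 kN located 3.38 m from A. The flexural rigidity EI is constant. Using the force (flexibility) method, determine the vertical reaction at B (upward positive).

R_B = 46.8 kN

Choose R_B as the redundant. The primary structure is the cantilever fixed at A.
Primary-structure tip deflection at B by superposition:
  point load 19.7 at a = 4.72: Pa²(3L − a)/(6EI) = 1136/EI
  point load 114 at a = 3.38: Pa²(3L − a)/(6EI) = 3662/EI
  δ_0 = 4798/EI
Flexibility coefficient — unit upward force at B: δ_{BB} = L³/(3EI) = 102.5/EI.
Compatibility at B: δ_0 − R_B·δ_{BB} = 0, so R_B = 4798/102.5 = 46.8 kN.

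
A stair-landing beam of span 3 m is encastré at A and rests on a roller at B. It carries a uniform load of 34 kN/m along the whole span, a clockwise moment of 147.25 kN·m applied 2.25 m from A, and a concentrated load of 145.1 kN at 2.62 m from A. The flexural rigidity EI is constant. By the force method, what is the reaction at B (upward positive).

Take the reaction at B as the redundant and release it; the primary structure is a cantilever fixed at A.
Free-end deflection of the primary structure under the applied loading (downward +):
  UDL 34: wL⁴/(8EI) = 344.2/EI
  clockwise couple 147.25 at a = 2.25: M₀a(2L − a)/(2EI) = 621.2/EI
  point load 145.1 at a = 2.62: Pa²(3L − a)/(6EI) = 1059/EI
  δ_0 = 2025/EI
Tip deflection under a unit load at B: L³/(3EI) = 9/EI.
Compatibility at B: δ_0 − R_B·δ_{BB} = 0, so R_B = 2025/9 = 225 kN.

R_B = 225 kN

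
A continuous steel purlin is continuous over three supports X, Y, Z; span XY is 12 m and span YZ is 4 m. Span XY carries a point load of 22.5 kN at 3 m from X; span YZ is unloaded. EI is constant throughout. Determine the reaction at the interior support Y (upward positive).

R_Y = 13.54 kN

Release continuity at Y by inserting a hinge; the redundant is the internal moment M_Y. The primary structure is two simply-supported spans XY and YZ.
End slopes at the hinge Y, treating each span as simply supported:
  span XY: point load 22.5 at a = 3: Pab(L + a)/(6LEI) = 126.6/EI
  relative rotation θ_0 = (126.6 + 0)/EI = 126.6/EI
A unit hogging moment at Y produces rotation L₁/(3EI) + L₂/(3EI) = 5.333/EI.
Slope continuity at Y: θ_0 = M_Y·5.333/EI, so M_Y = 126.6/5.333 = 23.73 kN·m (hogging).
Span XY, ΣM about X with M_Y applied at Y: R_Y^{XY}·12 = 67.5 + 23.73, so R_Y^{XY} = 7.603 kN and R_X = 22.5 − 7.603 = 14.9 kN.
Span YZ, ΣM about Z: R_Y^{YZ}·4 = 0 + 23.73, so R_Y^{YZ} = 5.933 kN and R_Z = 0 − 5.933 = -5.933 kN.
R_Y = 7.603 + 5.933 = 13.54 kN.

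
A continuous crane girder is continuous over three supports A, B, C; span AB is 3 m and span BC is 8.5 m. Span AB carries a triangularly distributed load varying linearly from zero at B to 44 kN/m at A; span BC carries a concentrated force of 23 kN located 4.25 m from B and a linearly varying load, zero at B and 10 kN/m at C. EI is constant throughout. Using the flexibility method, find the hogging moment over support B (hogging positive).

Insert a hinge at B; M_B is the redundant, and each span becomes simply supported.
Rotations at B on the released spans (each span's end-slope, ×1/EI):
  span AB: triangular load, peak 44: 7w₀L³/(360EI) = 23.1/EI
  span BC: point load 23 at a = 4.25: Pab(L + b)/(6LEI) = 103.9/EI
  span BC: triangular load, peak 10: 7w₀L³/(360EI) = 119.4/EI
  relative rotation θ_0 = (23.1 + 223.3)/EI = 246.4/EI
A unit hogging moment at B produces rotation L₁/(3EI) + L₂/(3EI) = 3.833/EI.
Slope continuity at B: θ_0 = M_B·3.833/EI, so M_B = 246.4/3.833 = 64.27 kN·m (hogging).

M_B = 64.27 kN·m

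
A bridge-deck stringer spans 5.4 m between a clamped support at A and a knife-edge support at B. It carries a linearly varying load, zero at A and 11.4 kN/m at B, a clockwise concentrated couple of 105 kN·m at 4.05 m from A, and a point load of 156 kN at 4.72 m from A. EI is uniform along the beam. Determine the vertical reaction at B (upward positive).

R_B = 171 kN

Choose R_B as the redundant. The primary structure is the cantilever fixed at A.
Downward deflection at the released point B due to the loads:
  triangular load, peak 11.4 at the free end: 11w₀L⁴/(120EI) = 888.6/EI
  clockwise couple 105 at a = 4.05: M₀a(2L − a)/(2EI) = 1435/EI
  point load 156 at a = 4.72: Pa²(3L − a)/(6EI) = 6650/EI
  δ_0 = 8973/EI
Tip deflection under a unit load at B: L³/(3EI) = 52.49/EI.
The prop prevents deflection at B: R_B = δ_0/δ_{BB} = 8973/52.49 = 171 kN.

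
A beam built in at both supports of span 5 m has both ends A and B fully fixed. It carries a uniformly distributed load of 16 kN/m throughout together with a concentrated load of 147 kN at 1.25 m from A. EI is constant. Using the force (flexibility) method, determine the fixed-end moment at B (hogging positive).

M_B = 67.79 kN·m

Release both end moments; the primary structure is a simply-supported span AB with redundants M_A and M_B.
End rotations of the released simple span under the applied load (×1/EI):
  at A: UDL 16: wL³/(24EI) = 83.33/EI
  at B: UDL 16: wL³/(24EI) = 83.33/EI
  at A: point load 147 at a = 1.25: Pab(L + b)/(6LEI) = 201/EI
  at B: point load 147 at a = 1.25: Pab(L + a)/(6LEI) = 143.6/EI
  θ_A0 = 284.3/EI,  θ_B0 = 226.9/EI
Flexibility coefficients: a unit moment at one end gives L/(3EI) there and L/(6EI) at the far end, so f₁₁ = f₂₂ = 1.667/EI and f₁₂ = f₂₁ = 0.8333/EI.
Compatibility — zero rotation at each built-in end:
  1.667 M_A + 0.8333 M_B = 284.3
  0.8333 M_A + 1.667 M_B = 226.9
Solving the pair gives M_A = 136.7 kN·m and M_B = 67.79 kN·m (hogging).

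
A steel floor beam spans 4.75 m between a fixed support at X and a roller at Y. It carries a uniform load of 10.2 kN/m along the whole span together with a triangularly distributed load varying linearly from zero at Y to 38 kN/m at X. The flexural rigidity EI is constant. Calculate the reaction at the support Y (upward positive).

R_Y = 36.22 kN

Remove the prop at Y; the released (primary) structure is a cantilever built in at X.
Deflection at Y on the released cantilever, summing each load's contribution:
  UDL 10.2: wL⁴/(8EI) = 649.1/EI
  triangular load, peak 38 at the fixed end: w₀L⁴/(30EI) = 644.8/EI
  δ_0 = 1294/EI
Tip deflection under a unit load at Y: L³/(3EI) = 35.72/EI.
The prop prevents deflection at Y: R_Y = δ_0/δ_{YY} = 1294/35.72 = 36.22 kN.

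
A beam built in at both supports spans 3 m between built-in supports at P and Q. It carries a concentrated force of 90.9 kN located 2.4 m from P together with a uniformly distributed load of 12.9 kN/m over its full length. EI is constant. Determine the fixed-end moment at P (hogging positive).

Take the two fixed-end moments M_P, M_Q as redundants; the released structure is the simple span PQ.
End rotations of the released simple span under the applied load (×1/EI):
  at P: point load 90.9 at a = 2.4: Pab(L + b)/(6LEI) = 26.18/EI
  at Q: point load 90.9 at a = 2.4: Pab(L + a)/(6LEI) = 39.27/EI
  at P: UDL 12.9: wL³/(24EI) = 14.51/EI
  at Q: UDL 12.9: wL³/(24EI) = 14.51/EI
  θ_P0 = 40.69/EI,  θ_Q0 = 53.78/EI
Flexibility coefficients: a unit moment at one end gives L/(3EI) there and L/(6EI) at the far end, so f₁₁ = f₂₂ = 1/EI and f₁₂ = f₂₁ = 0.5/EI.
Compatibility — zero rotation at each built-in end:
  1 M_P + 0.5 M_Q = 40.69
  0.5 M_P + 1 M_Q = 53.78
Solving the pair gives M_P = 18.4 kN·m and M_Q = 44.58 kN·m (hogging).

M_P = 18.4 kN·m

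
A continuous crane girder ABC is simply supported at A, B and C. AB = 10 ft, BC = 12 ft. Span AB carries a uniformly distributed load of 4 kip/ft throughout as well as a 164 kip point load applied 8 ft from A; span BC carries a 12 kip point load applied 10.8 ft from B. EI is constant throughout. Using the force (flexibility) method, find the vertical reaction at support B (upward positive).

Insert a hinge at B; M_B is the redundant, and each span becomes simply supported.
Rotations at B on the released spans (each span's end-slope, ×1/EI):
  span AB: UDL 4: wL³/(24EI) = 166.7/EI
  span AB: point load 164 at a = 8: Pab(L + a)/(6LEI) = 787.2/EI
  span BC: point load 12 at a = 10.8: Pab(L + b)/(6LEI) = 28.51/EI
  relative rotation θ_0 = (953.9 + 28.51)/EI = 982.4/EI
A unit hogging moment at B produces rotation L₁/(3EI) + L₂/(3EI) = 7.333/EI.
Slope continuity at B: θ_0 = M_B·7.333/EI, so M_B = 982.4/7.333 = 134 kip·ft (hogging).
Span AB, ΣM about A with M_B applied at B: R_B^{AB}·10 = 1512 + 134, so R_B^{AB} = 164.6 kip and R_A = 204 − 164.6 = 39.4 kip.
Span BC, ΣM about C: R_B^{BC}·12 = 14.4 + 134, so R_B^{BC} = 12.36 kip and R_C = 12 − 12.36 = -0.3634 kip.
R_B = 164.6 + 12.36 = 177 kip.

R_B = 177 kip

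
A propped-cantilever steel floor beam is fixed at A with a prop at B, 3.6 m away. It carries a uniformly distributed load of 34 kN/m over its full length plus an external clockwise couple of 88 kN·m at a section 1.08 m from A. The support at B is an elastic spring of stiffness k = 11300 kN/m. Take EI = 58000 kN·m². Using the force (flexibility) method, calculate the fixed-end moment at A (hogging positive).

M_A = 133.5 kN·m

Remove the prop at B; the released (primary) structure is a cantilever built in at A.
Deflection at B on the released cantilever, summing each load's contribution:
  UDL 34: wL⁴/(8EI) = 713.8/EI
  clockwise couple 88 at a = 1.08: M₀a(2L − a)/(2EI) = 290.8/EI
  δ_0 = 1005/EI
Tip deflection under a unit load at B: L³/(3EI) = 15.55/EI.
With EI = 58000 kN·m²: δ_0 = 0.017322 m and δ_{BB} = 0.000268 m/kN.
Compatibility — the spring shortens by R_B/k under the reaction it provides: δ_0 − R_B·δ_{BB} = R_B/k. With 1/k = 0.000088 m/kN, R_B = δ_0 / (δ_{BB} + 1/k) = 0.017322 / (0.000268 + 0.000088) = 48.57 kN.
Moment equilibrium about A: M_A = Σ(load moments about A) − R_B·L = 308.3 − 48.57×3.6 = 133.5 kN·m.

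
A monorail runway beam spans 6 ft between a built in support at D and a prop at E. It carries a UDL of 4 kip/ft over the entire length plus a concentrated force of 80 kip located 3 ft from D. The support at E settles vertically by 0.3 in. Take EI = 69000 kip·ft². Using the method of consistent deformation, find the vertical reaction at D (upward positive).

R_D = 93.96 kip

Remove the prop at E; the released (primary) structure is a cantilever built in at D.
Downward deflection at the released point E due to the loads:
  UDL 4: wL⁴/(8EI) = 648/EI
  point load 80 at a = 3: Pa²(3L − a)/(6EI) = 1800/EI
  δ_0 = 2448/EI
Tip deflection under a unit load at E: L³/(3EI) = 72/EI.
With EI = 69000 kip·ft²: δ_0 = 0.035478 ft and δ_{EE} = 0.001043 ft/kip.
Compatibility — the beam at E must follow the support down by 0.025 ft: δ_0 − R_E·δ_{EE} = 0.025, so R_E = (0.035478 − 0.025)/0.001043 = 10.04 kip.
Vertical equilibrium: R_D = ΣP − R_E = 104 − 10.04 = 93.96 kip.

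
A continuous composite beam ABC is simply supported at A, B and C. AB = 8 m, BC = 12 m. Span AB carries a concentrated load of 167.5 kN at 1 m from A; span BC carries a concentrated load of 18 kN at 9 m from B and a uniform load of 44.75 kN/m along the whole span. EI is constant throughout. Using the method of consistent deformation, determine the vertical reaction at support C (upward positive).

R_C = 237.7 kN

Insert a hinge at B; M_B is the redundant, and each span becomes simply supported.
Rotations at B on the released spans (each span's end-slope, ×1/EI):
  span AB: point load 167.5 at a = 1: Pab(L + a)/(6LEI) = 219.8/EI
  span BC: point load 18 at a = 9: Pab(L + b)/(6LEI) = 101.2/EI
  span BC: UDL 44.75: wL³/(24EI) = 3222/EI
  relative rotation θ_0 = (219.8 + 3323)/EI = 3543/EI
A unit hogging moment at B produces rotation L₁/(3EI) + L₂/(3EI) = 6.667/EI.
Compatibility: M_B·(L₁+L₂)/(3EI) = θ_0, giving M_B = 531.5 kN·m (hogging).
Span BC, ΣM about C: R_B^{BC}·12 = 3276 + 531.5, so R_B^{BC} = 317.3 kN and R_C = 555 − 317.3 = 237.7 kN.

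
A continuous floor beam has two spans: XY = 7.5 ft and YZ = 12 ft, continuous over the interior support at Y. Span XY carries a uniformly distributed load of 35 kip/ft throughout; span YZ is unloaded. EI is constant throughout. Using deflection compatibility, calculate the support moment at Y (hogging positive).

Release continuity at Y by inserting a hinge; the redundant is the internal moment M_Y. The primary structure is two simply-supported spans XY and YZ.
End slopes at the hinge Y, treating each span as simply supported:
  span XY: UDL 35: wL³/(24EI) = 615.2/EI
  relative rotation θ_0 = (615.2 + 0)/EI = 615.2/EI
A unit hogging moment at Y produces rotation L₁/(3EI) + L₂/(3EI) = 6.5/EI.
Compatibility: M_Y·(L₁+L₂)/(3EI) = θ_0, giving M_Y = 94.65 kip·ft (hogging).

M_Y = 94.65 kip·ft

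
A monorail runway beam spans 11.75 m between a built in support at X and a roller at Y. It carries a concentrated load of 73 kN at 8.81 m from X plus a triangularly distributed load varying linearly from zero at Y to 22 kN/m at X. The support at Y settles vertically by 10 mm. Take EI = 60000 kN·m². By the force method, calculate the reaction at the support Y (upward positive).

Release the roller at Y. Primary structure: cantilever fixed at X.
Free-end deflection of the primary structure under the applied loading (downward +):
  point load 73 at a = 8.81: Pa²(3L − a)/(6EI) = 24968/EI
  triangular load, peak 22 at the fixed end: w₀L⁴/(30EI) = 13978/EI
  δ_0 = 38946/EI
Flexibility coefficient — unit upward force at Y: δ_{YY} = L³/(3EI) = 540.7/EI.
With EI = 60000 kN·m²: δ_0 = 0.64911 m and δ_{YY} = 0.009012 m/kN.
Compatibility — the beam at Y must follow the support down by 0.01 m: δ_0 − R_Y·δ_{YY} = 0.01, so R_Y = (0.64911 − 0.01)/0.009012 = 70.91 kN.

R_Y = 70.91 kN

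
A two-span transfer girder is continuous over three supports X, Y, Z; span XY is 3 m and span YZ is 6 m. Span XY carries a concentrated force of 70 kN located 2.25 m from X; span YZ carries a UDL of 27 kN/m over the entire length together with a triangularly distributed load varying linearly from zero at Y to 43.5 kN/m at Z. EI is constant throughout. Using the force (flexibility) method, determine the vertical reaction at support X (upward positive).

R_X = -33.63 kN

Release continuity at Y by inserting a hinge; the redundant is the internal moment M_Y. The primary structure is two simply-supported spans XY and YZ.
Rotations at Y on the released spans (each span's end-slope, ×1/EI):
  span XY: point load 70 at a = 2.25: Pab(L + a)/(6LEI) = 34.45/EI
  span YZ: UDL 27: wL³/(24EI) = 243/EI
  span YZ: triangular load, peak 43.5: 7w₀L³/(360EI) = 182.7/EI
  relative rotation θ_0 = (34.45 + 425.7)/EI = 460.2/EI
A unit hogging moment at Y produces rotation L₁/(3EI) + L₂/(3EI) = 3/EI.
Slope continuity at Y: θ_0 = M_Y·3/EI, so M_Y = 460.2/3 = 153.4 kN·m (hogging).
Span XY, ΣM about X with M_Y applied at Y: R_Y^{XY}·3 = 157.5 + 153.4, so R_Y^{XY} = 103.6 kN and R_X = 70 − 103.6 = -33.63 kN.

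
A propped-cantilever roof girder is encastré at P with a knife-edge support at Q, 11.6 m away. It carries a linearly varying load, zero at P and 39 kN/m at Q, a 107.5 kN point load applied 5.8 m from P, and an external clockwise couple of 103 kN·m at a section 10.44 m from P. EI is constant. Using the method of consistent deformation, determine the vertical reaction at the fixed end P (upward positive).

R_P = 162.5 kN

Choose R_Q as the redundant. The primary structure is the cantilever fixed at P.
Downward deflection at the released point Q due to the loads:
  triangular load, peak 39 at the free end: 11w₀L⁴/(120EI) = 64730/EI
  point load 107.5 at a = 5.8: Pa²(3L − a)/(6EI) = 17479/EI
  clockwise couple 103 at a = 10.44: M₀a(2L − a)/(2EI) = 6861/EI
  δ_0 = 89070/EI
Flexibility coefficient — unit upward force at Q: δ_{QQ} = L³/(3EI) = 520.3/EI.
Compatibility at Q: δ_0 − R_Q·δ_{QQ} = 0, so R_Q = 89070/520.3 = 171.2 kN.
Vertical equilibrium: R_P = ΣP − R_Q = 333.7 − 171.2 = 162.5 kN.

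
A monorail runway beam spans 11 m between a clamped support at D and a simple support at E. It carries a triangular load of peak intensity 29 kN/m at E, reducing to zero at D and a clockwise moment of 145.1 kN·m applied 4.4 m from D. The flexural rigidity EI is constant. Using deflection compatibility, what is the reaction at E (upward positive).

Release the roller at E. Primary structure: cantilever fixed at D.
Downward deflection at the released point E due to the loads:
  triangular load, peak 29 at the free end: 11w₀L⁴/(120EI) = 38921/EI
  clockwise couple 145.1 at a = 4.4: M₀a(2L − a)/(2EI) = 5618/EI
  δ_0 = 44539/EI
Tip deflection under a unit load at E: L³/(3EI) = 443.7/EI.
Compatibility at E: δ_0 − R_E·δ_{EE} = 0, so R_E = 44539/443.7 = 100.4 kN.

R_E = 100.4 kN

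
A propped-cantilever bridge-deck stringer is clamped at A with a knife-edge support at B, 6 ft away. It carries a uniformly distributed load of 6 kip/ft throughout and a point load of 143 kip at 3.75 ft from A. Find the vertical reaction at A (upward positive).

R_A = 99.17 kip

Take the reaction at B as the redundant and release it; the primary structure is a cantilever fixed at A.
Free-end deflection of the primary structure under the applied loading (downward +):
  UDL 6: wL⁴/(8EI) = 972/EI
  point load 143 at a = 3.75: Pa²(3L − a)/(6EI) = 4776/EI
  δ_0 = 5748/EI
Tip deflection under a unit load at B: L³/(3EI) = 72/EI.
The prop prevents deflection at B: R_B = δ_0/δ_{BB} = 5748/72 = 79.83 kip.
Vertical equilibrium: R_A = ΣP − R_B = 179 − 79.83 = 99.17 kip.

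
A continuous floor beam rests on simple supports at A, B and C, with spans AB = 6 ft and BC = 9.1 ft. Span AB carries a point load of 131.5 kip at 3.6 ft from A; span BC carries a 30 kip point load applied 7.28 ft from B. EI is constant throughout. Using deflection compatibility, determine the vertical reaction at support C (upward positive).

Release continuity at B by inserting a hinge; the redundant is the internal moment M_B. The primary structure is two simply-supported spans AB and BC.
Discontinuity in slope at B on the released structure — sum the simple-span end rotations:
  span AB: point load 131.5 at a = 3.6: Pab(L + a)/(6LEI) = 303/EI
  span BC: point load 30 at a = 7.28: Pab(L + b)/(6LEI) = 79.5/EI
  relative rotation θ_0 = (303 + 79.5)/EI = 382.5/EI
A unit hogging moment at B produces rotation L₁/(3EI) + L₂/(3EI) = 5.033/EI.
Compatibility: M_B·(L₁+L₂)/(3EI) = θ_0, giving M_B = 75.99 kip·ft (hogging).
Span BC, ΣM about C: R_B^{BC}·9.1 = 54.6 + 75.99, so R_B^{BC} = 14.35 kip and R_C = 30 − 14.35 = 15.65 kip.

R_C = 15.65 kip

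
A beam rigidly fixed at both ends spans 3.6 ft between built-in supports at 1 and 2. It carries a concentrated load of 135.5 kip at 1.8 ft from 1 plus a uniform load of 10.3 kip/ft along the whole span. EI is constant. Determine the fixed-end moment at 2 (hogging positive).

M_2 = 72.1 kip·ft

Release both end moments; the primary structure is a simply-supported span 12 with redundants M_1 and M_2.
End rotations of the released simple span under the applied load (×1/EI):
  at 1: point load 135.5 at a = 1.8: Pab(L + b)/(6LEI) = 109.8/EI
  at 2: point load 135.5 at a = 1.8: Pab(L + a)/(6LEI) = 109.8/EI
  at 1: UDL 10.3: wL³/(24EI) = 20.02/EI
  at 2: UDL 10.3: wL³/(24EI) = 20.02/EI
  θ_10 = 129.8/EI,  θ_20 = 129.8/EI
Flexibility coefficients: a unit moment at one end gives L/(3EI) there and L/(6EI) at the far end, so f₁₁ = f₂₂ = 1.2/EI and f₁₂ = f₂₁ = 0.6/EI.
Compatibility — zero rotation at each built-in end:
  1.2 M_1 + 0.6 M_2 = 129.8
  0.6 M_1 + 1.2 M_2 = 129.8
Solving the pair gives M_1 = 72.1 kip·ft and M_2 = 72.1 kip·ft (hogging).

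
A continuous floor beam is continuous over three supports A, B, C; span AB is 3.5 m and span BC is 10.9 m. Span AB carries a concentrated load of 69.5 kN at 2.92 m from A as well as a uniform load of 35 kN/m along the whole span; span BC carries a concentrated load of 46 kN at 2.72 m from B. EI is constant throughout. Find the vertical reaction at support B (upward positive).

R_B = 185 kN

Release continuity at B by inserting a hinge; the redundant is the internal moment M_B. The primary structure is two simply-supported spans AB and BC.
Discontinuity in slope at B on the released structure — sum the simple-span end rotations:
  span AB: point load 69.5 at a = 2.92: Pab(L + a)/(6LEI) = 35.98/EI
  span AB: UDL 35: wL³/(24EI) = 62.53/EI
  span BC: point load 46 at a = 2.72: Pab(L + b)/(6LEI) = 298.6/EI
  relative rotation θ_0 = (98.51 + 298.6)/EI = 397.1/EI
A unit hogging moment at B produces rotation L₁/(3EI) + L₂/(3EI) = 4.8/EI.
Compatibility: M_B·(L₁+L₂)/(3EI) = θ_0, giving M_B = 82.73 kN·m (hogging).
Span AB, ΣM about A with M_B applied at B: R_B^{AB}·3.5 = 417.3 + 82.73, so R_B^{AB} = 142.9 kN and R_A = 192 − 142.9 = 49.13 kN.
Span BC, ΣM about C: R_B^{BC}·10.9 = 376.3 + 82.73, so R_B^{BC} = 42.11 kN and R_C = 46 − 42.11 = 3.889 kN.
R_B = 142.9 + 42.11 = 185 kN.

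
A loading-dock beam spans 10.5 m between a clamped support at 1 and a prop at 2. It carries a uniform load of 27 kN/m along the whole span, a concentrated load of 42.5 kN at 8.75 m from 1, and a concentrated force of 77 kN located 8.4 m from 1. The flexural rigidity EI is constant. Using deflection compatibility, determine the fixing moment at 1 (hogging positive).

M_1 = 485.9 kN·m

Release the roller at 2. Primary structure: cantilever fixed at 1.
Primary-structure tip deflection at 2 by superposition:
  UDL 27: wL⁴/(8EI) = 41023/EI
  point load 42.5 at a = 8.75: Pa²(3L − a)/(6EI) = 12338/EI
  point load 77 at a = 8.4: Pa²(3L − a)/(6EI) = 20918/EI
  δ_0 = 74279/EI
Flexibility coefficient — unit upward force at 2: δ_{22} = L³/(3EI) = 385.9/EI.
The prop prevents deflection at 2: R_2 = δ_0/δ_{22} = 74279/385.9 = 192.5 kN.
Moment equilibrium about 1: M_1 = Σ(load moments about 1) − R_2·L = 2507 − 192.5×10.5 = 485.9 kN·m.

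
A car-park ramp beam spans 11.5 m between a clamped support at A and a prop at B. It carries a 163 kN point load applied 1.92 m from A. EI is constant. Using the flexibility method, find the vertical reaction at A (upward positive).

R_A = 156.6 kN

Take the reaction at B as the redundant and release it; the primary structure is a cantilever fixed at A.
Deflection at B on the released cantilever, summing each load's contribution:
  point load 163 at a = 1.92: Pa²(3L − a)/(6EI) = 3263/EI
Tip deflection under a unit load at B: L³/(3EI) = 507/EI.
The prop prevents deflection at B: R_B = δ_0/δ_{BB} = 3263/507 = 6.436 kN.
Vertical equilibrium: R_A = ΣP − R_B = 163 − 6.436 = 156.6 kN.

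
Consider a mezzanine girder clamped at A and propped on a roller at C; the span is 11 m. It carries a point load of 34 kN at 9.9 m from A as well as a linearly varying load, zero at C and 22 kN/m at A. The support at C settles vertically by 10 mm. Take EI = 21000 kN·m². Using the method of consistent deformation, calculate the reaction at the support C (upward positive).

R_C = 52.64 kN

Take the reaction at C as the redundant and release it; the primary structure is a cantilever fixed at A.
Deflection at C on the released cantilever, summing each load's contribution:
  point load 34 at a = 9.9: Pa²(3L − a)/(6EI) = 12830/EI
  triangular load, peak 22 at the fixed end: w₀L⁴/(30EI) = 10737/EI
  δ_0 = 23566/EI
Tip deflection under a unit load at C: L³/(3EI) = 443.7/EI.
With EI = 21000 kN·m²: δ_0 = 1.1222 m and δ_{CC} = 0.021127 m/kN.
Compatibility — the beam at C must follow the support down by 0.01 m: δ_0 − R_C·δ_{CC} = 0.01, so R_C = (1.1222 − 0.01)/0.021127 = 52.64 kN.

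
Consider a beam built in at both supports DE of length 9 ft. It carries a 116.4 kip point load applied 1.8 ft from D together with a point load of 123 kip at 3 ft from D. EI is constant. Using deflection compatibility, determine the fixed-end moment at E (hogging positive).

Take the two fixed-end moments M_D, M_E as redundants; the released structure is the simple span DE.
End rotations of the released simple span under the applied load (×1/EI):
  at D: point load 116.4 at a = 1.8: Pab(L + b)/(6LEI) = 452.6/EI
  at E: point load 116.4 at a = 1.8: Pab(L + a)/(6LEI) = 301.7/EI
  at D: point load 123 at a = 3: Pab(L + b)/(6LEI) = 615/EI
  at E: point load 123 at a = 3: Pab(L + a)/(6LEI) = 492/EI
  θ_D0 = 1068/EI,  θ_E0 = 793.7/EI
Flexibility coefficients: a unit moment at one end gives L/(3EI) there and L/(6EI) at the far end, so f₁₁ = f₂₂ = 3/EI and f₁₂ = f₂₁ = 1.5/EI.
Compatibility — zero rotation at each built-in end:
  3 M_D + 1.5 M_E = 1068
  1.5 M_D + 3 M_E = 793.7
Solving the pair gives M_D = 298.1 kip·ft and M_E = 115.5 kip·ft (hogging).

M_E = 115.5 kip·ft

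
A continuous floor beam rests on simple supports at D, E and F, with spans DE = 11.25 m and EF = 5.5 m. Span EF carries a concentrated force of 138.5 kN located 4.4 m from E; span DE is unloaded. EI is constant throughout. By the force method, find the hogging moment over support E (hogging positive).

Release continuity at E by inserting a hinge; the redundant is the internal moment M_E. The primary structure is two simply-supported spans DE and EF.
End slopes at the hinge E, treating each span as simply supported:
  span EF: point load 138.5 at a = 4.4: Pab(L + b)/(6LEI) = 134.1/EI
  relative rotation θ_0 = (0 + 134.1)/EI = 134.1/EI
A unit hogging moment at E produces rotation L₁/(3EI) + L₂/(3EI) = 5.583/EI.
Slope continuity at E: θ_0 = M_E·5.583/EI, so M_E = 134.1/5.583 = 24.01 kN·m (hogging).

M_E = 24.01 kN·m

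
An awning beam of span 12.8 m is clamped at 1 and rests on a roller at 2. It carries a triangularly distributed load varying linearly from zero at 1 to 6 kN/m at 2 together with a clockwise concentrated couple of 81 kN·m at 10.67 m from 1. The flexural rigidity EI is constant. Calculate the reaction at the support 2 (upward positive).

Release the roller at 2. Primary structure: cantilever fixed at 1.
Downward deflection at the released point 2 due to the loads:
  triangular load, peak 6 at the free end: 11w₀L⁴/(120EI) = 14764/EI
  clockwise couple 81 at a = 10.67: M₀a(2L − a)/(2EI) = 6452/EI
  δ_0 = 21216/EI
Tip deflection under a unit load at 2: L³/(3EI) = 699.1/EI.
The prop prevents deflection at 2: R_2 = δ_0/δ_{22} = 21216/699.1 = 30.35 kN.

R_2 = 30.35 kN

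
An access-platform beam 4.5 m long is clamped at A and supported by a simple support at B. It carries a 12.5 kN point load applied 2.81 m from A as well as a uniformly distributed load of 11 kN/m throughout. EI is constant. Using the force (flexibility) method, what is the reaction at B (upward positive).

Choose R_B as the redundant. The primary structure is the cantilever fixed at A.
Free-end deflection of the primary structure under the applied loading (downward +):
  point load 12.5 at a = 2.81: Pa²(3L − a)/(6EI) = 175.9/EI
  UDL 11: wL⁴/(8EI) = 563.8/EI
  δ_0 = 739.7/EI
Tip deflection under a unit load at B: L³/(3EI) = 30.38/EI.
The prop prevents deflection at B: R_B = δ_0/δ_{BB} = 739.7/30.38 = 24.35 kN.

R_B = 24.35 kN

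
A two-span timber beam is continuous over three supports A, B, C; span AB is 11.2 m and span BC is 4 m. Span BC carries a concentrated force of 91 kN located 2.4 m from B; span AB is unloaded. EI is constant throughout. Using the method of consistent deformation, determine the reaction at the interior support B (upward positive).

Release continuity at B by inserting a hinge; the redundant is the internal moment M_B. The primary structure is two simply-supported spans AB and BC.
Discontinuity in slope at B on the released structure — sum the simple-span end rotations:
  span BC: point load 91 at a = 2.4: Pab(L + b)/(6LEI) = 81.54/EI
  relative rotation θ_0 = (0 + 81.54)/EI = 81.54/EI
A unit hogging moment at B produces rotation L₁/(3EI) + L₂/(3EI) = 5.067/EI.
Slope continuity at B: θ_0 = M_B·5.067/EI, so M_B = 81.54/5.067 = 16.09 kN·m (hogging).
Span AB, ΣM about A with M_B applied at B: R_B^{AB}·11.2 = 0 + 16.09, so R_B^{AB} = 1.437 kN and R_A = 0 − 1.437 = -1.437 kN.
Span BC, ΣM about C: R_B^{BC}·4 = 145.6 + 16.09, so R_B^{BC} = 40.42 kN and R_C = 91 − 40.42 = 50.58 kN.
R_B = 1.437 + 40.42 = 41.86 kN.

R_B = 41.86 kN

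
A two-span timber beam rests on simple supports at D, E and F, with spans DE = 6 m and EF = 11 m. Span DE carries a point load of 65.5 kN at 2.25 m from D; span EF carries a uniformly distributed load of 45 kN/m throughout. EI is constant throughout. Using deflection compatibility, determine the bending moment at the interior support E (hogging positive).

M_E = 462.8 kN·m

Release continuity at E by inserting a hinge; the redundant is the internal moment M_E. The primary structure is two simply-supported spans DE and EF.
Rotations at E on the released spans (each span's end-slope, ×1/EI):
  span DE: point load 65.5 at a = 2.25: Pab(L + a)/(6LEI) = 126.7/EI
  span EF: UDL 45: wL³/(24EI) = 2496/EI
  relative rotation θ_0 = (126.7 + 2496)/EI = 2622/EI
A unit hogging moment at E produces rotation L₁/(3EI) + L₂/(3EI) = 5.667/EI.
Compatibility: M_E·(L₁+L₂)/(3EI) = θ_0, giving M_E = 462.8 kN·m (hogging).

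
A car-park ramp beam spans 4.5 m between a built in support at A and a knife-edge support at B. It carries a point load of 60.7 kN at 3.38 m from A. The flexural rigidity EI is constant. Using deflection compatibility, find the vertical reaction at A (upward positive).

R_A = 22.19 kN

Choose R_B as the redundant. The primary structure is the cantilever fixed at A.
Free-end deflection of the primary structure under the applied loading (downward +):
  point load 60.7 at a = 3.38: Pa²(3L − a)/(6EI) = 1170/EI
Flexibility coefficient — unit upward force at B: δ_{BB} = L³/(3EI) = 30.38/EI.
Compatibility at B: δ_0 − R_B·δ_{BB} = 0, so R_B = 1170/30.38 = 38.51 kN.
Vertical equilibrium: R_A = ΣP − R_B = 60.7 − 38.51 = 22.19 kN.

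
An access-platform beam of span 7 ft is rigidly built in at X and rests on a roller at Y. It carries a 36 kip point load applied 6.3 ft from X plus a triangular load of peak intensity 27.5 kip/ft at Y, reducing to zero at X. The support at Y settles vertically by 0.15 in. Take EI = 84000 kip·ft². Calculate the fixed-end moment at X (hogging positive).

Take the reaction at Y as the redundant and release it; the primary structure is a cantilever fixed at X.
Deflection at Y on the released cantilever, summing each load's contribution:
  point load 36 at a = 6.3: Pa²(3L − a)/(6EI) = 3501/EI
  triangular load, peak 27.5 at the free end: 11w₀L⁴/(120EI) = 6053/EI
  δ_0 = 9553/EI
Flexibility coefficient — unit upward force at Y: δ_{YY} = L³/(3EI) = 114.3/EI.
With EI = 84000 kip·ft²: δ_0 = 0.11373 ft and δ_{YY} = 0.001361 ft/kip.
Compatibility — the beam at Y must follow the support down by 0.0125 ft: δ_0 − R_Y·δ_{YY} = 0.0125, so R_Y = (0.11373 − 0.0125)/0.001361 = 74.37 kip.
Moment equilibrium about X: M_X = Σ(load moments about X) − R_Y·L = 676 − 74.37×7 = 155.4 kip·ft.

M_X = 155.4 kip·ft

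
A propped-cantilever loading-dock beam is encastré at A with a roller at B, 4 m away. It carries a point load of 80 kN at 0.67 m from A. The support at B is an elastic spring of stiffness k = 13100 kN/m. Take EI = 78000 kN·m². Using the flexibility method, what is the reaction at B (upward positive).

Take the reaction at B as the redundant and release it; the primary structure is a cantilever fixed at A.
Downward deflection at the released point B due to the loads:
  point load 80 at a = 0.67: Pa²(3L − a)/(6EI) = 67.81/EI
Flexibility coefficient — unit upward force at B: δ_{BB} = L³/(3EI) = 21.33/EI.
With EI = 78000 kN·m²: δ_0 = 0.000869 m and δ_{BB} = 0.000274 m/kN.
Compatibility — the spring shortens by R_B/k under the reaction it provides: δ_0 − R_B·δ_{BB} = R_B/k. With 1/k = 0.000076 m/kN, R_B = δ_0 / (δ_{BB} + 1/k) = 0.000869 / (0.000274 + 0.000076) = 2.485 kN.

R_B = 2.485 kN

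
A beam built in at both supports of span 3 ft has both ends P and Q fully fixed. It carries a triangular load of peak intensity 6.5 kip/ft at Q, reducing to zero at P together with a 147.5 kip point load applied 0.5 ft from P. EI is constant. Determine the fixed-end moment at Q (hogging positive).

M_Q = 13.17 kip·ft

Release both end moments; the primary structure is a simply-supported span PQ with redundants M_P and M_Q.
End rotations of the released simple span under the applied load (×1/EI):
  at P: triangular load, peak 6.5: 7w₀L³/(360EI) = 3.413/EI
  at Q: triangular load, peak 6.5: w₀L³/(45EI) = 3.9/EI
  at P: point load 147.5 at a = 0.5: Pab(L + b)/(6LEI) = 56.34/EI
  at Q: point load 147.5 at a = 0.5: Pab(L + a)/(6LEI) = 35.85/EI
  θ_P0 = 59.75/EI,  θ_Q0 = 39.75/EI
Flexibility coefficients: a unit moment at one end gives L/(3EI) there and L/(6EI) at the far end, so f₁₁ = f₂₂ = 1/EI and f₁₂ = f₂₁ = 0.5/EI.
Compatibility — zero rotation at each built-in end:
  1 M_P + 0.5 M_Q = 59.75
  0.5 M_P + 1 M_Q = 39.75
Solving the pair gives M_P = 53.17 kip·ft and M_Q = 13.17 kip·ft (hogging).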